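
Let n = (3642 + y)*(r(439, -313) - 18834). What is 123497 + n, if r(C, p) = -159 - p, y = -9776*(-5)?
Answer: -980987463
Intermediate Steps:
y = 48880
n = -981110960 (n = (3642 + 48880)*((-159 - 1*(-313)) - 18834) = 52522*((-159 + 313) - 18834) = 52522*(154 - 18834) = 52522*(-18680) = -981110960)
123497 + n = 123497 - 981110960 = -980987463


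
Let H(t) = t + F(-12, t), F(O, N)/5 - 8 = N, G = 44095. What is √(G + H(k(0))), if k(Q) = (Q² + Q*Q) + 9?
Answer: √44189 ≈ 210.21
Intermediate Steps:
k(Q) = 9 + 2*Q² (k(Q) = (Q² + Q²) + 9 = 2*Q² + 9 = 9 + 2*Q²)
F(O, N) = 40 + 5*N
H(t) = 40 + 6*t (H(t) = t + (40 + 5*t) = 40 + 6*t)
√(G + H(k(0))) = √(44095 + (40 + 6*(9 + 2*0²))) = √(44095 + (40 + 6*(9 + 2*0))) = √(44095 + (40 + 6*(9 + 0))) = √(44095 + (40 + 6*9)) = √(44095 + (40 + 54)) = √(44095 + 94) = √44189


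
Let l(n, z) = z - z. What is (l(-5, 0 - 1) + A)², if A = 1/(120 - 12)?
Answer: 1/11664 ≈ 8.5734e-5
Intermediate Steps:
l(n, z) = 0
A = 1/108 ≈ 0.0092593
(l(-5, 0 - 1) + A)² = (0 + 1/108)² = (1/108)² = 1/11664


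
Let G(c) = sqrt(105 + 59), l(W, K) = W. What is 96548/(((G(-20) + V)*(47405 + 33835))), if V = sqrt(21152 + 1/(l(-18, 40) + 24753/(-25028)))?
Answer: 3823759403/(13540*(sqrt(1194393440784063) + 475257*sqrt(41))) ≈ 0.0075101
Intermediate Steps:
G(c) = 2*sqrt(41) (G(c) = sqrt(164) = 2*sqrt(41))
V = 2*sqrt(1194393440784063)/475257 (V = sqrt(21152 + 1/(-18 + 24753/(-25028))) = sqrt(21152 + 1/(-18 + 24753*(-1/25028))) = sqrt(21152 + 1/(-18 - 24753/25028)) = sqrt(21152 + 1/(-475257/25028)) = sqrt(21152 - 25028/475257) = sqrt(10052611036/475257) = 2*sqrt(1194393440784063)/475257 ≈ 145.44)
96548/(((G(-20) + V)*(47405 + 33835))) = 96548/(((2*sqrt(41) + 2*sqrt(1194393440784063)/475257)*(47405 + 33835))) = 96548/(((2*sqrt(41) + 2*sqrt(1194393440784063)/475257)*81240)) = 96548/(162480*sqrt(41) + 54160*sqrt(1194393440784063)/158419)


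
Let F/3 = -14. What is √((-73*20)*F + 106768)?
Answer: 2*√42022 ≈ 409.99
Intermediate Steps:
F = -42 (F = 3*(-14) = -42)
√((-73*20)*F + 106768) = √(-73*20*(-42) + 106768) = √(-1460*(-42) + 106768) = √(61320 + 106768) = √168088 = 2*√42022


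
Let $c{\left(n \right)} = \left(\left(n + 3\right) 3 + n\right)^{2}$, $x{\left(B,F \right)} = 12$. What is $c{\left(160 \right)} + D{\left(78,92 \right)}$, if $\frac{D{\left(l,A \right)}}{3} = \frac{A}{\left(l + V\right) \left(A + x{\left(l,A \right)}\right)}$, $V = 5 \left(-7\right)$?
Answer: $\frac{470902787}{1118} \approx 4.212 \cdot 10^{5}$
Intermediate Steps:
$V = -35$
$D{\left(l,A \right)} = \frac{3 A}{\left(-35 + l\right) \left(12 + A\right)}$ ($D{\left(l,A \right)} = 3 \frac{A}{\left(l - 35\right) \left(A + 12\right)} = 3 \frac{A}{\left(-35 + l\right) \left(12 + A\right)} = \frac{3 A}{\left(-35 + l\right) \left(12 + A\right)}$)
$c{\left(n \right)} = \left(9 + 4 n\right)^{2}$ ($c{\left(n \right)} = \left(\left(3 + n\right) 3 + n\right)^{2} = \left(\left(9 + 3 n\right) + n\right)^{2} = \left(9 + 4 n\right)^{2}$)
$c{\left(160 \right)} + D{\left(78,92 \right)} = \left(9 + 4 \cdot 160\right)^{2} + 3 \cdot 92 \frac{1}{-420 - 3220 + 12 \cdot 78 + 92 \cdot 78} = \left(9 + 640\right)^{2} + 3 \cdot 92 \frac{1}{-420 - 3220 + 936 + 7176} = 649^{2} + 3 \cdot 92 \cdot \frac{1}{4472} = 421201 + 3 \cdot 92 \cdot \frac{1}{4472} = 421201 + \frac{69}{1118} = \frac{470902787}{1118}$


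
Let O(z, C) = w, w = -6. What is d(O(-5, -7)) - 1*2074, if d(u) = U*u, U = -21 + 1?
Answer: -1954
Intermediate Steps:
U = -20
O(z, C) = -6
d(u) = -20*u
d(O(-5, -7)) - 1*2074 = -20*(-6) - 1*2074 = 120 - 2074 = -1954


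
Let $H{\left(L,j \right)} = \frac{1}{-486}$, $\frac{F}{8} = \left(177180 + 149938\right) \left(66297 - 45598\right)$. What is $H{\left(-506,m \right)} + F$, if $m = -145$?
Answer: $\frac{26325708194015}{486} \approx 5.4168 \cdot 10^{10}$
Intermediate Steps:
$F = 54168123856$ ($F = 8 \left(177180 + 149938\right) \left(66297 - 45598\right) = 8 \cdot 327118 \cdot 20699 = 8 \cdot 6771015482 = 54168123856$)
$H{\left(L,j \right)} = - \frac{1}{486}$
$H{\left(-506,m \right)} + F = - \frac{1}{486} + 54168123856 = \frac{26325708194015}{486}$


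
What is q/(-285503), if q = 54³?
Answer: -157464/285503 ≈ -0.55153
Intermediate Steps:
q = 157464
q/(-285503) = 157464/(-285503) = 157464*(-1/285503) = -157464/285503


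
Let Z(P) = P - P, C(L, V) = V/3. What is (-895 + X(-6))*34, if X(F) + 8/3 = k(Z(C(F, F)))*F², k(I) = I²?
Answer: -91562/3 ≈ -30521.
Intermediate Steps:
C(L, V) = V/3 (C(L, V) = V*(⅓) = V/3)
Z(P) = 0
X(F) = -8/3 (X(F) = -8/3 + 0²*F² = -8/3 + 0*F² = -8/3 + 0 = -8/3)
(-895 + X(-6))*34 = (-895 - 8/3)*34 = -2693/3*34 = -91562/3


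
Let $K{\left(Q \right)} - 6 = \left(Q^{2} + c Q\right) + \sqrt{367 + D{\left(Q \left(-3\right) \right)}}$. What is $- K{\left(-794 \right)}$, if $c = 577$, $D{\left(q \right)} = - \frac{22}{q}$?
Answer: $-172304 - \frac{\sqrt{520569426}}{1191} \approx -1.7232 \cdot 10^{5}$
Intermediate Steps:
$K{\left(Q \right)} = 6 + Q^{2} + \sqrt{367 + \frac{22}{3 Q}} + 577 Q$ ($K{\left(Q \right)} = 6 + \left(\left(Q^{2} + 577 Q\right) + \sqrt{367 - \frac{22}{Q \left(-3\right)}}\right) = 6 + \left(\left(Q^{2} + 577 Q\right) + \sqrt{367 - \frac{22}{\left(-3\right) Q}}\right) = 6 + \left(\left(Q^{2} + 577 Q\right) + \sqrt{367 - 22 \left(- \frac{1}{3 Q}\right)}\right) = 6 + \left(\left(Q^{2} + 577 Q\right) + \sqrt{367 + \frac{22}{3 Q}}\right) = 6 + \left(Q^{2} + \sqrt{367 + \frac{22}{3 Q}} + 577 Q\right) = 6 + Q^{2} + \sqrt{367 + \frac{22}{3 Q}} + 577 Q$)
$- K{\left(-794 \right)} = - (6 + \left(-794\right)^{2} + 577 \left(-794\right) + \frac{\sqrt{3303 + \frac{66}{-794}}}{3}) = - (6 + 630436 - 458138 + \frac{\sqrt{3303 + 66 \left(- \frac{1}{794}\right)}}{3}) = - (6 + 630436 - 458138 + \frac{\sqrt{3303 - \frac{33}{397}}}{3}) = - (6 + 630436 - 458138 + \frac{\sqrt{\frac{1311258}{397}}}{3}) = - (6 + 630436 - 458138 + \frac{\frac{1}{397} \sqrt{520569426}}{3}) = - (6 + 630436 - 458138 + \frac{\sqrt{520569426}}{1191}) = - (172304 + \frac{\sqrt{520569426}}{1191}) = -172304 - \frac{\sqrt{520569426}}{1191}$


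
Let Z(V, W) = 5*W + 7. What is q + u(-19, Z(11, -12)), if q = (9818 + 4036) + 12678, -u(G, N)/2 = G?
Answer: 26570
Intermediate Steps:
Z(V, W) = 7 + 5*W
u(G, N) = -2*G
q = 26532 (q = 13854 + 12678 = 26532)
q + u(-19, Z(11, -12)) = 26532 - 2*(-19) = 26532 + 38 = 26570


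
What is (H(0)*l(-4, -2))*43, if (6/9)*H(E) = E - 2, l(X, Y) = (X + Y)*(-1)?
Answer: -774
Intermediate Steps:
l(X, Y) = -X - Y
H(E) = -3 + 3*E/2 (H(E) = 3*(E - 2)/2 = 3*(-2 + E)/2 = -3 + 3*E/2)
(H(0)*l(-4, -2))*43 = ((-3 + (3/2)*0)*(-1*(-4) - 1*(-2)))*43 = ((-3 + 0)*(4 + 2))*43 = -3*6*43 = -18*43 = -774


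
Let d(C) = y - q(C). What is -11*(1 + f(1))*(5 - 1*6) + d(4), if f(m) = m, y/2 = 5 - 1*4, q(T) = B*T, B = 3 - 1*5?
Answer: 32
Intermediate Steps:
B = -2 (B = 3 - 5 = -2)
q(T) = -2*T
y = 2 (y = 2*(5 - 1*4) = 2*(5 - 4) = 2*1 = 2)
d(C) = 2 + 2*C (d(C) = 2 - (-2)*C = 2 + 2*C)
-11*(1 + f(1))*(5 - 1*6) + d(4) = -11*(1 + 1)*(5 - 1*6) + (2 + 2*4) = -22*(5 - 6) + (2 + 8) = -22*(-1) + 10 = -11*(-2) + 10 = 22 + 10 = 32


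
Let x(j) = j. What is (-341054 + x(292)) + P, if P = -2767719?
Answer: -3108481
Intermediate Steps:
(-341054 + x(292)) + P = (-341054 + 292) - 2767719 = -340762 - 2767719 = -3108481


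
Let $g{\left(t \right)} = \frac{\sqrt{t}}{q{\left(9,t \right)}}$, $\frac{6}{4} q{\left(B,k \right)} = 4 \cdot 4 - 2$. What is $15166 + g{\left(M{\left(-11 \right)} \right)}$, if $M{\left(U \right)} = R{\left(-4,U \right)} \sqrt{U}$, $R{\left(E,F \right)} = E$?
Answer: $15166 + \frac{3 \sqrt[4]{11} \sqrt{- i}}{14} \approx 15166.0 - 0.27595 i$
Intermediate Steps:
$q{\left(B,k \right)} = \frac{28}{3}$ ($q{\left(B,k \right)} = \frac{2 \left(4 \cdot 4 - 2\right)}{3} = \frac{2 \left(16 - 2\right)}{3} = \frac{2}{3} \cdot 14 = \frac{28}{3}$)
$M{\left(U \right)} = - 4 \sqrt{U}$
$g{\left(t \right)} = \frac{3 \sqrt{t}}{28}$ ($g{\left(t \right)} = \frac{\sqrt{t}}{\frac{28}{3}} = \frac{3 \sqrt{t}}{28}$)
$15166 + g{\left(M{\left(-11 \right)} \right)} = 15166 + \frac{3 \sqrt{- 4 \sqrt{-11}}}{28} = 15166 + \frac{3 \sqrt{- 4 i \sqrt{11}}}{28} = 15166 + \frac{3 \cdot 2 \sqrt[4]{11} \sqrt{- i}}{28} = 15166 + \frac{3 \sqrt[4]{11} \sqrt{- i}}{14}$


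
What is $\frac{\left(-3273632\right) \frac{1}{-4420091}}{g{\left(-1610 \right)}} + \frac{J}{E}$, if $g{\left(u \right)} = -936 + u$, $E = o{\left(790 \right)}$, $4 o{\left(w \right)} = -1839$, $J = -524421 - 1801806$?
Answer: $\frac{17452209515210940}{3449213591759} \approx 5059.8$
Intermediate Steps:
$J = -2326227$
$o{\left(w \right)} = - \frac{1839}{4}$ ($o{\left(w \right)} = \frac{1}{4} \left(-1839\right) = - \frac{1839}{4}$)
$E = - \frac{1839}{4} \approx -459.75$
$\frac{\left(-3273632\right) \frac{1}{-4420091}}{g{\left(-1610 \right)}} + \frac{J}{E} = \frac{\left(-3273632\right) \frac{1}{-4420091}}{-936 - 1610} - \frac{2326227}{- \frac{1839}{4}} = \frac{\left(-3273632\right) \left(- \frac{1}{4420091}\right)}{-2546} - - \frac{3101636}{613} = \frac{3273632}{4420091} \left(- \frac{1}{2546}\right) + \frac{3101636}{613} = - \frac{1636816}{5626775843} + \frac{3101636}{613} = \frac{17452209515210940}{3449213591759}$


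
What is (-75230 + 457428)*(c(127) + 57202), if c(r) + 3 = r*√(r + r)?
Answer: 21861343402 + 48539146*√254 ≈ 2.2635e+10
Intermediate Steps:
c(r) = -3 + √2*r^(3/2) (c(r) = -3 + r*√(r + r) = -3 + r*√(2*r) = -3 + r*(√2*√r) = -3 + √2*r^(3/2))
(-75230 + 457428)*(c(127) + 57202) = (-75230 + 457428)*((-3 + √2*127^(3/2)) + 57202) = 382198*((-3 + √2*(127*√127)) + 57202) = 382198*((-3 + 127*√254) + 57202) = 382198*(57199 + 127*√254) = 21861343402 + 48539146*√254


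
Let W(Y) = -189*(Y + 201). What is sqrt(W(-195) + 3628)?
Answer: sqrt(2494) ≈ 49.940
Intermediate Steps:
W(Y) = -37989 - 189*Y (W(Y) = -189*(201 + Y) = -37989 - 189*Y)
sqrt(W(-195) + 3628) = sqrt((-37989 - 189*(-195)) + 3628) = sqrt((-37989 + 36855) + 3628) = sqrt(-1134 + 3628) = sqrt(2494)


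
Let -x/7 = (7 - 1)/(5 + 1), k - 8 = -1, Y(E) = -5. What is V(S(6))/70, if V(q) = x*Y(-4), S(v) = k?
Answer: 1/2 ≈ 0.50000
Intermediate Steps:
k = 7 (k = 8 - 1 = 7)
S(v) = 7
x = -7 (x = -7*(7 - 1)/(5 + 1) = -42/6 = -7*1 = -7)
V(q) = 35 (V(q) = -7*(-5) = 35)
V(S(6))/70 = 35/70 = (1/70)*35 = 1/2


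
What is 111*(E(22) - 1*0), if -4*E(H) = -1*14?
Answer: 777/2 ≈ 388.50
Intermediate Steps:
E(H) = 7/2 (E(H) = -(-1)*14/4 = -¼*(-14) = 7/2)
111*(E(22) - 1*0) = 111*(7/2 - 1*0) = 111*(7/2 + 0) = 111*(7/2) = 777/2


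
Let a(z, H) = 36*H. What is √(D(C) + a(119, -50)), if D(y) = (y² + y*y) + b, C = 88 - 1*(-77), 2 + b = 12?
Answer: 2*√13165 ≈ 229.48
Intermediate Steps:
b = 10 (b = -2 + 12 = 10)
C = 165 (C = 88 + 77 = 165)
D(y) = 10 + 2*y² (D(y) = (y² + y*y) + 10 = (y² + y²) + 10 = 2*y² + 10 = 10 + 2*y²)
√(D(C) + a(119, -50)) = √((10 + 2*165²) + 36*(-50)) = √((10 + 2*27225) - 1800) = √((10 + 54450) - 1800) = √(54460 - 1800) = √52660 = 2*√13165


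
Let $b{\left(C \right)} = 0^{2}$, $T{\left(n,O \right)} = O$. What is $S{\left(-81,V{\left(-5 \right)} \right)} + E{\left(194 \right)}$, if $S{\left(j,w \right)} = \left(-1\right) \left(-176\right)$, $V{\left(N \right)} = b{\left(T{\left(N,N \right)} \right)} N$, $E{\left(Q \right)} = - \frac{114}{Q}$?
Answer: $\frac{17015}{97} \approx 175.41$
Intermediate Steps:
$b{\left(C \right)} = 0$
$V{\left(N \right)} = 0$ ($V{\left(N \right)} = 0 N = 0$)
$S{\left(j,w \right)} = 176$
$S{\left(-81,V{\left(-5 \right)} \right)} + E{\left(194 \right)} = 176 - \frac{114}{194} = 176 - \frac{57}{97} = \frac{17015}{97}$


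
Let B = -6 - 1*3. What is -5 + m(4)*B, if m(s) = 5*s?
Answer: -185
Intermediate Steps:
B = -9 (B = -6 - 3 = -9)
-5 + m(4)*B = -5 + (5*4)*(-9) = -5 + 20*(-9) = -5 - 180 = -185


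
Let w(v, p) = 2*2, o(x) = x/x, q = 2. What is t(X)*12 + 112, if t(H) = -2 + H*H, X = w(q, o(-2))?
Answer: 280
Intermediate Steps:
o(x) = 1
w(v, p) = 4
X = 4
t(H) = -2 + H**2
t(X)*12 + 112 = (-2 + 4**2)*12 + 112 = (-2 + 16)*12 + 112 = 14*12 + 112 = 168 + 112 = 280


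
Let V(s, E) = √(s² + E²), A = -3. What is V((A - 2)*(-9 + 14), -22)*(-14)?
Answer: -14*√1109 ≈ -466.22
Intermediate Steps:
V(s, E) = √(E² + s²)
V((A - 2)*(-9 + 14), -22)*(-14) = √((-22)² + ((-3 - 2)*(-9 + 14))²)*(-14) = √(484 + (-5*5)²)*(-14) = √(484 + (-25)²)*(-14) = √(484 + 625)*(-14) = √1109*(-14) = -14*√1109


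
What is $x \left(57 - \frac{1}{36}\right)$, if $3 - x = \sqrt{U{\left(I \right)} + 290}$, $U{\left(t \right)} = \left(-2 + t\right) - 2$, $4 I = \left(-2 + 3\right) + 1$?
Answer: $\frac{2051}{12} - \frac{2051 \sqrt{1146}}{72} \approx -793.41$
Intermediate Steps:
$I = \frac{1}{2}$ ($I = \frac{\left(-2 + 3\right) + 1}{4} = \frac{1 + 1}{4} = \frac{1}{4} \cdot 2 = \frac{1}{2} \approx 0.5$)
$U{\left(t \right)} = -4 + t$
$x = 3 - \frac{\sqrt{1146}}{2}$ ($x = 3 - \sqrt{\left(-4 + \frac{1}{2}\right) + 290} = 3 - \sqrt{- \frac{7}{2} + 290} = 3 - \sqrt{\frac{573}{2}} = 3 - \frac{\sqrt{1146}}{2} \approx -13.926$)
$x \left(57 - \frac{1}{36}\right) = \left(3 - \frac{\sqrt{1146}}{2}\right) \left(57 - \frac{1}{36}\right) = \left(3 - \frac{\sqrt{1146}}{2}\right) \frac{2051}{36} = \frac{2051}{12} - \frac{2051 \sqrt{1146}}{72}$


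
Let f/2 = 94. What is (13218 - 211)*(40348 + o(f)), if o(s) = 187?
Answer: 527238745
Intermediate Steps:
f = 188 (f = 2*94 = 188)
(13218 - 211)*(40348 + o(f)) = (13218 - 211)*(40348 + 187) = 13007*40535 = 527238745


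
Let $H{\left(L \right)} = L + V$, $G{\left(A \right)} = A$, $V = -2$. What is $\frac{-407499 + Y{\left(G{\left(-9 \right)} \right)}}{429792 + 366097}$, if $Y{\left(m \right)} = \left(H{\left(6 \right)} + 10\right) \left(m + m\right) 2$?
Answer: $- \frac{408003}{795889} \approx -0.51264$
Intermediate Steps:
$H{\left(L \right)} = -2 + L$ ($H{\left(L \right)} = L - 2 = -2 + L$)
$Y{\left(m \right)} = 56 m$ ($Y{\left(m \right)} = \left(\left(-2 + 6\right) + 10\right) \left(m + m\right) 2 = \left(4 + 10\right) 2 m 2 = 14 \cdot 2 m 2 = 28 m 2 = 56 m$)
$\frac{-407499 + Y{\left(G{\left(-9 \right)} \right)}}{429792 + 366097} = \frac{-407499 + 56 \left(-9\right)}{429792 + 366097} = \frac{-407499 - 504}{795889} = \left(-408003\right) \frac{1}{795889} = - \frac{408003}{795889}$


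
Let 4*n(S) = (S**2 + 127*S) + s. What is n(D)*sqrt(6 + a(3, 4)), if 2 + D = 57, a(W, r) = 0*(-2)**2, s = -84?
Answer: 4963*sqrt(6)/2 ≈ 6078.4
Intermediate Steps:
a(W, r) = 0 (a(W, r) = 0*4 = 0)
D = 55 (D = -2 + 57 = 55)
n(S) = -21 + S**2/4 + 127*S/4 (n(S) = ((S**2 + 127*S) - 84)/4 = (-84 + S**2 + 127*S)/4 = -21 + S**2/4 + 127*S/4)
n(D)*sqrt(6 + a(3, 4)) = (-21 + (1/4)*55**2 + (127/4)*55)*sqrt(6 + 0) = (-21 + (1/4)*3025 + 6985/4)*sqrt(6) = (-21 + 3025/4 + 6985/4)*sqrt(6) = 4963*sqrt(6)/2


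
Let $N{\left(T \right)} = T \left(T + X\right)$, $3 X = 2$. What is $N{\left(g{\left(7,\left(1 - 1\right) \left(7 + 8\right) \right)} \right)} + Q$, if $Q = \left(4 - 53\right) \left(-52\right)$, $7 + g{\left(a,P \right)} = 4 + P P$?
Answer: $2555$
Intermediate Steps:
$X = \frac{2}{3}$ ($X = \frac{1}{3} \cdot 2 = \frac{2}{3} \approx 0.66667$)
$g{\left(a,P \right)} = -3 + P^{2}$ ($g{\left(a,P \right)} = -7 + \left(4 + P P\right) = -7 + \left(4 + P^{2}\right) = -3 + P^{2}$)
$N{\left(T \right)} = T \left(\frac{2}{3} + T\right)$ ($N{\left(T \right)} = T \left(T + \frac{2}{3}\right) = T \left(\frac{2}{3} + T\right)$)
$Q = 2548$ ($Q = \left(-49\right) \left(-52\right) = 2548$)
$N{\left(g{\left(7,\left(1 - 1\right) \left(7 + 8\right) \right)} \right)} + Q = \frac{\left(-3 + \left(\left(1 - 1\right) \left(7 + 8\right)\right)^{2}\right) \left(2 + 3 \left(-3 + \left(\left(1 - 1\right) \left(7 + 8\right)\right)^{2}\right)\right)}{3} + 2548 = \frac{\left(-3 + \left(0 \cdot 15\right)^{2}\right) \left(2 + 3 \left(-3 + \left(0 \cdot 15\right)^{2}\right)\right)}{3} + 2548 = \frac{\left(-3 + 0^{2}\right) \left(2 + 3 \left(-3 + 0^{2}\right)\right)}{3} + 2548 = \frac{\left(-3 + 0\right) \left(2 + 3 \left(-3 + 0\right)\right)}{3} + 2548 = \frac{1}{3} \left(-3\right) \left(2 + 3 \left(-3\right)\right) + 2548 = \frac{1}{3} \left(-3\right) \left(2 - 9\right) + 2548 = \frac{1}{3} \left(-3\right) \left(-7\right) + 2548 = 7 + 2548 = 2555$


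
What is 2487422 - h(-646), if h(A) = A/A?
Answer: 2487421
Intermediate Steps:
h(A) = 1
2487422 - h(-646) = 2487422 - 1*1 = 2487422 - 1 = 2487421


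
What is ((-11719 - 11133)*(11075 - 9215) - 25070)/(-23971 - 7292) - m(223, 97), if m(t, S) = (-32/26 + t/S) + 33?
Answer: 52287006710/39422643 ≈ 1326.3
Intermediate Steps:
m(t, S) = 413/13 + t/S (m(t, S) = (-32*1/26 + t/S) + 33 = (-16/13 + t/S) + 33 = 413/13 + t/S)
((-11719 - 11133)*(11075 - 9215) - 25070)/(-23971 - 7292) - m(223, 97) = ((-11719 - 11133)*(11075 - 9215) - 25070)/(-23971 - 7292) - (413/13 + 223/97) = (-22852*1860 - 25070)/(-31263) - (413/13 + 223*(1/97)) = (-42504720 - 25070)*(-1/31263) - (413/13 + 223/97) = -42529790*(-1/31263) - 1*42960/1261 = 42529790/31263 - 42960/1261 = 52287006710/39422643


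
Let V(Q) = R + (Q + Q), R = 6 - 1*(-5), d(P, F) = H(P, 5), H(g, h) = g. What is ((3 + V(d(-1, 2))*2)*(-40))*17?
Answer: -14280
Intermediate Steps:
d(P, F) = P
R = 11 (R = 6 + 5 = 11)
V(Q) = 11 + 2*Q (V(Q) = 11 + (Q + Q) = 11 + 2*Q)
((3 + V(d(-1, 2))*2)*(-40))*17 = ((3 + (11 + 2*(-1))*2)*(-40))*17 = ((3 + (11 - 2)*2)*(-40))*17 = ((3 + 9*2)*(-40))*17 = ((3 + 18)*(-40))*17 = (21*(-40))*17 = -840*17 = -14280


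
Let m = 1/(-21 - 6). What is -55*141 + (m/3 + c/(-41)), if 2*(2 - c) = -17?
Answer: -51510493/6642 ≈ -7755.3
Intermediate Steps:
c = 21/2 (c = 2 - 1/2*(-17) = 2 + 17/2 = 21/2 ≈ 10.500)
m = -1/27 (m = 1/(-27) = -1/27 ≈ -0.037037)
-55*141 + (m/3 + c/(-41)) = -55*141 + (-1/27/3 + (21/2)/(-41)) = -7755 + (-1/27*1/3 + (21/2)*(-1/41)) = -7755 + (-1/81 - 21/82) = -7755 - 1783/6642 = -51510493/6642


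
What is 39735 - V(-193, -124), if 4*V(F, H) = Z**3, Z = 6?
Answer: 39681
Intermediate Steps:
V(F, H) = 54 (V(F, H) = (1/4)*6**3 = (1/4)*216 = 54)
39735 - V(-193, -124) = 39735 - 1*54 = 39735 - 54 = 39681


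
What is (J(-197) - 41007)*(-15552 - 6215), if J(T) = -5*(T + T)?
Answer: 849718379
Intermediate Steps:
J(T) = -10*T
(J(-197) - 41007)*(-15552 - 6215) = (-10*(-197) - 41007)*(-15552 - 6215) = (1970 - 41007)*(-21767) = -39037*(-21767) = 849718379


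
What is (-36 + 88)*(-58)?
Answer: -3016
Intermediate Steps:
(-36 + 88)*(-58) = 52*(-58) = -3016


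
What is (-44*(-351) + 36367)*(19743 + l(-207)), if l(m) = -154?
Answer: 1014925679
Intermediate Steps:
(-44*(-351) + 36367)*(19743 + l(-207)) = (-44*(-351) + 36367)*(19743 - 154) = (15444 + 36367)*19589 = 51811*19589 = 1014925679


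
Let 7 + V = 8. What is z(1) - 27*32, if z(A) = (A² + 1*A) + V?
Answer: -861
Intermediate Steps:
V = 1 (V = -7 + 8 = 1)
z(A) = 1 + A + A² (z(A) = (A² + 1*A) + 1 = (A² + A) + 1 = (A + A²) + 1 = 1 + A + A²)
z(1) - 27*32 = (1 + 1 + 1²) - 27*32 = (1 + 1 + 1) - 864 = 3 - 864 = -861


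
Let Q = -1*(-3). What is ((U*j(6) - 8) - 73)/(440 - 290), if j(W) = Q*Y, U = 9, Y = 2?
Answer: -9/50 ≈ -0.18000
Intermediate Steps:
Q = 3
j(W) = 6 (j(W) = 3*2 = 6)
((U*j(6) - 8) - 73)/(440 - 290) = ((9*6 - 8) - 73)/(440 - 290) = ((54 - 8) - 73)/150 = (46 - 73)*(1/150) = -27*1/150 = -9/50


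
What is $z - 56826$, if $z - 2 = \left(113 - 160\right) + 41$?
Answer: $-56830$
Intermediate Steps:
$z = -4$ ($z = 2 + \left(\left(113 - 160\right) + 41\right) = 2 + \left(-47 + 41\right) = 2 - 6 = -4$)
$z - 56826 = -4 - 56826 = -56830$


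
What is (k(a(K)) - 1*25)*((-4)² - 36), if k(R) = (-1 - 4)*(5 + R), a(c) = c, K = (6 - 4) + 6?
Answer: 1800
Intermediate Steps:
K = 8 (K = 2 + 6 = 8)
k(R) = -25 - 5*R (k(R) = -5*(5 + R) = -25 - 5*R)
(k(a(K)) - 1*25)*((-4)² - 36) = ((-25 - 5*8) - 1*25)*((-4)² - 36) = ((-25 - 40) - 25)*(16 - 36) = (-65 - 25)*(-20) = -90*(-20) = 1800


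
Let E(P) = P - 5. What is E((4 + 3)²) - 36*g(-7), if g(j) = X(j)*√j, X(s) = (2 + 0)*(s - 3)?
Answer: 44 + 720*I*√7 ≈ 44.0 + 1904.9*I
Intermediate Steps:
E(P) = -5 + P
X(s) = -6 + 2*s (X(s) = 2*(-3 + s) = -6 + 2*s)
g(j) = √j*(-6 + 2*j) (g(j) = (-6 + 2*j)*√j = √j*(-6 + 2*j))
E((4 + 3)²) - 36*g(-7) = (-5 + (4 + 3)²) - 72*√(-7)*(-3 - 7) = (-5 + 7²) - 72*I*√7*(-10) = (-5 + 49) - (-720)*I*√7 = 44 + 720*I*√7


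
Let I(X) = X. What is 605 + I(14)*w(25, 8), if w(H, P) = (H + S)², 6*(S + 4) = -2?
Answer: 59261/9 ≈ 6584.6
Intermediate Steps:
S = -13/3 (S = -4 + (⅙)*(-2) = -4 - ⅓ = -13/3 ≈ -4.3333)
w(H, P) = (-13/3 + H)² (w(H, P) = (H - 13/3)² = (-13/3 + H)²)
605 + I(14)*w(25, 8) = 605 + 14*((-13 + 3*25)²/9) = 605 + 14*((-13 + 75)²/9) = 605 + 14*((⅑)*62²) = 605 + 14*((⅑)*3844) = 605 + 14*(3844/9) = 605 + 53816/9 = 59261/9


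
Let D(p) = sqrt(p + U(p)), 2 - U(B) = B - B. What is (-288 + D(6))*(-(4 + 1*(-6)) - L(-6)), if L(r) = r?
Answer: -2304 + 16*sqrt(2) ≈ -2281.4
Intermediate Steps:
U(B) = 2 (U(B) = 2 - (B - B) = 2 - 1*0 = 2 + 0 = 2)
D(p) = sqrt(2 + p) (D(p) = sqrt(p + 2) = sqrt(2 + p))
(-288 + D(6))*(-(4 + 1*(-6)) - L(-6)) = (-288 + sqrt(2 + 6))*(-(4 + 1*(-6)) - 1*(-6)) = (-288 + sqrt(8))*(-(4 - 6) + 6) = (-288 + 2*sqrt(2))*(-1*(-2) + 6) = (-288 + 2*sqrt(2))*(2 + 6) = (-288 + 2*sqrt(2))*8 = -2304 + 16*sqrt(2)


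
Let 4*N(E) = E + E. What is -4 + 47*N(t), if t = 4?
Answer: 90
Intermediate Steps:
N(E) = E/2 (N(E) = (E + E)/4 = (2*E)/4 = E/2)
-4 + 47*N(t) = -4 + 47*((½)*4) = -4 + 47*2 = -4 + 94 = 90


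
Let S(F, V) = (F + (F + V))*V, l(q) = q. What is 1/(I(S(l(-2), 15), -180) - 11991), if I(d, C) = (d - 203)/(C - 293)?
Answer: -473/5671705 ≈ -8.3396e-5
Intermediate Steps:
S(F, V) = V*(V + 2*F) (S(F, V) = (V + 2*F)*V = V*(V + 2*F))
I(d, C) = (-203 + d)/(-293 + C)
1/(I(S(l(-2), 15), -180) - 11991) = 1/((-203 + 15*(15 + 2*(-2)))/(-293 - 180) - 11991) = 1/((-203 + 15*(15 - 4))/(-473) - 11991) = 1/(-(-203 + 15*11)/473 - 11991) = 1/(-(-203 + 165)/473 - 11991) = 1/(-1/473*(-38) - 11991) = 1/(38/473 - 11991) = 1/(-5671705/473) = -473/5671705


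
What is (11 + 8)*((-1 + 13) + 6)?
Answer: 342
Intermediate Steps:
(11 + 8)*((-1 + 13) + 6) = 19*(12 + 6) = 19*18 = 342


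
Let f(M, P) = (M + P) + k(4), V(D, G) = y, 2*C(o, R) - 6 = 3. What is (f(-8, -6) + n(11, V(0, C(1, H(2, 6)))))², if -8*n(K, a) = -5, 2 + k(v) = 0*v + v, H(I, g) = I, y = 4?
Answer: 8281/64 ≈ 129.39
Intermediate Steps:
C(o, R) = 9/2 (C(o, R) = 3 + (½)*3 = 3 + 3/2 = 9/2)
V(D, G) = 4
k(v) = -2 + v (k(v) = -2 + (0*v + v) = -2 + (0 + v) = -2 + v)
n(K, a) = 5/8 (n(K, a) = -⅛*(-5) = 5/8)
f(M, P) = 2 + M + P (f(M, P) = (M + P) + (-2 + 4) = (M + P) + 2 = 2 + M + P)
(f(-8, -6) + n(11, V(0, C(1, H(2, 6)))))² = ((2 - 8 - 6) + 5/8)² = (-12 + 5/8)² = (-91/8)² = 8281/64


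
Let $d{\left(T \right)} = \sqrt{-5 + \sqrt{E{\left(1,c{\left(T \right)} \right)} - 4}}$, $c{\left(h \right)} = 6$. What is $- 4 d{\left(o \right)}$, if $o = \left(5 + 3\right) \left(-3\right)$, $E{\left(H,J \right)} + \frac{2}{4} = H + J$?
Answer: $- 2 i \sqrt{20 - 2 \sqrt{10}} \approx - 7.3961 i$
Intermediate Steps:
$E{\left(H,J \right)} = - \frac{1}{2} + H + J$ ($E{\left(H,J \right)} = - \frac{1}{2} + \left(H + J\right) = - \frac{1}{2} + H + J$)
$o = -24$ ($o = 8 \left(-3\right) = -24$)
$d{\left(T \right)} = \sqrt{-5 + \frac{\sqrt{10}}{2}}$ ($d{\left(T \right)} = \sqrt{-5 + \sqrt{\left(- \frac{1}{2} + 1 + 6\right) - 4}} = \sqrt{-5 + \sqrt{\frac{13}{2} - 4}} = \sqrt{-5 + \sqrt{\frac{5}{2}}} = \sqrt{-5 + \frac{\sqrt{10}}{2}}$)
$- 4 d{\left(o \right)} = - 4 \frac{\sqrt{-20 + 2 \sqrt{10}}}{2} = - 2 \sqrt{-20 + 2 \sqrt{10}}$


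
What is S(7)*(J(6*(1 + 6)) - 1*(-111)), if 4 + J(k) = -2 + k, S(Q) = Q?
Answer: 1029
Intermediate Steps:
J(k) = -6 + k (J(k) = -4 + (-2 + k) = -6 + k)
S(7)*(J(6*(1 + 6)) - 1*(-111)) = 7*((-6 + 6*(1 + 6)) - 1*(-111)) = 7*((-6 + 6*7) + 111) = 7*((-6 + 42) + 111) = 7*(36 + 111) = 7*147 = 1029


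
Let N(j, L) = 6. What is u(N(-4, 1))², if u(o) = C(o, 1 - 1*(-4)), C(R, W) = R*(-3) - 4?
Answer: 484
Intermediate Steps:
C(R, W) = -4 - 3*R (C(R, W) = -3*R - 4 = -4 - 3*R)
u(o) = -4 - 3*o
u(N(-4, 1))² = (-4 - 3*6)² = (-4 - 18)² = (-22)² = 484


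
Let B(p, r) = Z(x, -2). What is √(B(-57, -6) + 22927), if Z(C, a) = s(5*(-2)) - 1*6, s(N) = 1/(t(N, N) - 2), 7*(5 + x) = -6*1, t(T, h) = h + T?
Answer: 3*√1232638/22 ≈ 151.40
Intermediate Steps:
t(T, h) = T + h
x = -41/7 (x = -5 + (-6*1)/7 = -5 + (⅐)*(-6) = -5 - 6/7 = -41/7 ≈ -5.8571)
s(N) = 1/(-2 + 2*N) (s(N) = 1/((N + N) - 2) = 1/(2*N - 2) = 1/(-2 + 2*N))
Z(C, a) = -133/22 (Z(C, a) = 1/(2*(-1 + 5*(-2))) - 1*6 = 1/(2*(-1 - 10)) - 6 = (½)/(-11) - 6 = (½)*(-1/11) - 6 = -1/22 - 6 = -133/22)
B(p, r) = -133/22
√(B(-57, -6) + 22927) = √(-133/22 + 22927) = √(504261/22) = 3*√1232638/22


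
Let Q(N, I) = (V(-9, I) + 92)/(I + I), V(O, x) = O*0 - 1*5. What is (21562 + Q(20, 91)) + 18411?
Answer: 7275173/182 ≈ 39974.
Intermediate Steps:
V(O, x) = -5 (V(O, x) = 0 - 5 = -5)
Q(N, I) = 87/(2*I) (Q(N, I) = (-5 + 92)/(I + I) = 87/((2*I)) = 87*(1/(2*I)) = 87/(2*I))
(21562 + Q(20, 91)) + 18411 = (21562 + (87/2)/91) + 18411 = (21562 + (87/2)*(1/91)) + 18411 = (21562 + 87/182) + 18411 = 3924371/182 + 18411 = 7275173/182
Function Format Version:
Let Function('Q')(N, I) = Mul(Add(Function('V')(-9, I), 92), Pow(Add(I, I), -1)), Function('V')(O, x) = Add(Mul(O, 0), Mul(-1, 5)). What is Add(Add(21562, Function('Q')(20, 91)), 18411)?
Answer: Rational(7275173, 182) ≈ 39974.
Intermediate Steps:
Function('V')(O, x) = -5 (Function('V')(O, x) = Add(0, -5) = -5)
Function('Q')(N, I) = Mul(Rational(87, 2), Pow(I, -1)) (Function('Q')(N, I) = Mul(Add(-5, 92), Pow(Add(I, I), -1)) = Mul(87, Pow(Mul(2, I), -1)) = Mul(87, Mul(Rational(1, 2), Pow(I, -1))) = Mul(Rational(87, 2), Pow(I, -1)))
Add(Add(21562, Function('Q')(20, 91)), 18411) = Add(Add(21562, Mul(Rational(87, 2), Pow(91, -1))), 18411) = Add(Add(21562, Mul(Rational(87, 2), Rational(1, 91))), 18411) = Add(Add(21562, Rational(87, 182)), 18411) = Add(Rational(3924371, 182), 18411) = Rational(7275173, 182)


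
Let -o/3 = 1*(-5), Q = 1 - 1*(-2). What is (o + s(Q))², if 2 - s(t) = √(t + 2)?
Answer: (17 - √5)² ≈ 217.97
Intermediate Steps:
Q = 3 (Q = 1 + 2 = 3)
s(t) = 2 - √(2 + t) (s(t) = 2 - √(t + 2) = 2 - √(2 + t))
o = 15 (o = -3*(-5) = 15)
(o + s(Q))² = (15 + (2 - √(2 + 3)))² = (15 + (2 - √5))² = (17 - √5)²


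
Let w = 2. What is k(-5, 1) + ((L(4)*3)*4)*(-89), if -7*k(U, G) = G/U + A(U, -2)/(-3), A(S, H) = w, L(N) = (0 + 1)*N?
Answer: -448547/105 ≈ -4271.9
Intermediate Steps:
L(N) = N (L(N) = 1*N = N)
A(S, H) = 2
k(U, G) = 2/21 - G/(7*U) (k(U, G) = -(G/U + 2/(-3))/7 = -(G/U + 2*(-⅓))/7 = -(G/U - ⅔)/7 = -(-⅔ + G/U)/7 = 2/21 - G/(7*U))
k(-5, 1) + ((L(4)*3)*4)*(-89) = (2/21 - ⅐*1/(-5)) + ((4*3)*4)*(-89) = (2/21 - ⅐*1*(-⅕)) + (12*4)*(-89) = (2/21 + 1/35) + 48*(-89) = 13/105 - 4272 = -448547/105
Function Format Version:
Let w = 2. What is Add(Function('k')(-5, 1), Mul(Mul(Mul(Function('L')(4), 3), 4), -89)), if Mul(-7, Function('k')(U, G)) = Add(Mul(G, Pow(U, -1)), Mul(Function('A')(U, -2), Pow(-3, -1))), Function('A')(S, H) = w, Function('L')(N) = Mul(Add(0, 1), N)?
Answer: Rational(-448547, 105) ≈ -4271.9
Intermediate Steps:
Function('L')(N) = N (Function('L')(N) = Mul(1, N) = N)
Function('A')(S, H) = 2
Function('k')(U, G) = Add(Rational(2, 21), Mul(Rational(-1, 7), G, Pow(U, -1))) (Function('k')(U, G) = Mul(Rational(-1, 7), Add(Mul(G, Pow(U, -1)), Mul(2, Pow(-3, -1)))) = Mul(Rational(-1, 7), Add(Mul(G, Pow(U, -1)), Mul(2, Rational(-1, 3)))) = Mul(Rational(-1, 7), Add(Mul(G, Pow(U, -1)), Rational(-2, 3))) = Mul(Rational(-1, 7), Add(Rational(-2, 3), Mul(G, Pow(U, -1)))) = Add(Rational(2, 21), Mul(Rational(-1, 7), G, Pow(U, -1))))
Add(Function('k')(-5, 1), Mul(Mul(Mul(Function('L')(4), 3), 4), -89)) = Add(Add(Rational(2, 21), Mul(Rational(-1, 7), 1, Pow(-5, -1))), Mul(Mul(Mul(4, 3), 4), -89)) = Add(Add(Rational(2, 21), Mul(Rational(-1, 7), 1, Rational(-1, 5))), Mul(Mul(12, 4), -89)) = Add(Add(Rational(2, 21), Rational(1, 35)), Mul(48, -89)) = Add(Rational(13, 105), -4272) = Rational(-448547, 105)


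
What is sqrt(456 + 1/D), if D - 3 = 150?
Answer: sqrt(1186073)/51 ≈ 21.354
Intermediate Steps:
D = 153 (D = 3 + 150 = 153)
sqrt(456 + 1/D) = sqrt(456 + 1/153) = sqrt(69769/153) = sqrt(1186073)/51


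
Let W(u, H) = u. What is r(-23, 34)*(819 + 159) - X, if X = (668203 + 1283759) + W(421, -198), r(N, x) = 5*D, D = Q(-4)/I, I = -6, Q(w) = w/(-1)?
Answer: -1955643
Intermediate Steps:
Q(w) = -w (Q(w) = w*(-1) = -w)
D = -⅔ (D = -1*(-4)/(-6) = 4*(-⅙) = -⅔ ≈ -0.66667)
r(N, x) = -10/3 (r(N, x) = 5*(-⅔) = -10/3)
X = 1952383 (X = (668203 + 1283759) + 421 = 1951962 + 421 = 1952383)
r(-23, 34)*(819 + 159) - X = -10*(819 + 159)/3 - 1*1952383 = -10/3*978 - 1952383 = -3260 - 1952383 = -1955643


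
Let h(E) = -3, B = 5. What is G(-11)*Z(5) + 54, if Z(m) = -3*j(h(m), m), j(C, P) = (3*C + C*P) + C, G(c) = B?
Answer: 459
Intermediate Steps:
G(c) = 5
j(C, P) = 4*C + C*P
Z(m) = 36 + 9*m (Z(m) = -(-9)*(4 + m) = -3*(-12 - 3*m) = 36 + 9*m)
G(-11)*Z(5) + 54 = 5*(36 + 9*5) + 54 = 5*(36 + 45) + 54 = 5*81 + 54 = 405 + 54 = 459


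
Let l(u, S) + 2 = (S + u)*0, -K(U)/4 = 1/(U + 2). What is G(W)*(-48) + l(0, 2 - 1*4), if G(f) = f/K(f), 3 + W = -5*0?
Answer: 34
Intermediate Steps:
K(U) = -4/(2 + U) (K(U) = -4/(U + 2) = -4/(2 + U))
l(u, S) = -2 (l(u, S) = -2 + (S + u)*0 = -2 + 0 = -2)
W = -3 (W = -3 - 5*0 = -3 + 0 = -3)
G(f) = f*(-1/2 - f/4) (G(f) = f/((-4/(2 + f))) = f*(-1/2 - f/4))
G(W)*(-48) + l(0, 2 - 1*4) = -1/4*(-3)*(2 - 3)*(-48) - 2 = -1/4*(-3)*(-1)*(-48) - 2 = -3/4*(-48) - 2 = 36 - 2 = 34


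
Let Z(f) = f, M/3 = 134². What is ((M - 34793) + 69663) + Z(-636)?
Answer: 88102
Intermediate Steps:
M = 53868 (M = 3*134² = 3*17956 = 53868)
((M - 34793) + 69663) + Z(-636) = ((53868 - 34793) + 69663) - 636 = (19075 + 69663) - 636 = 88738 - 636 = 88102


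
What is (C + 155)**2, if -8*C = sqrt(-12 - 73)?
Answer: (1240 - I*sqrt(85))**2/64 ≈ 24024.0 - 357.26*I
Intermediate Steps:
C = -I*sqrt(85)/8 (C = -sqrt(-12 - 73)/8 = -I*sqrt(85)/8 ≈ -1.1524*I)
(C + 155)**2 = (-I*sqrt(85)/8 + 155)**2 = (155 - I*sqrt(85)/8)**2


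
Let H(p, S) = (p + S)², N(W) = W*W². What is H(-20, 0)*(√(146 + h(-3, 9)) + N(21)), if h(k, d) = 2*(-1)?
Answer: 3709200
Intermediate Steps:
N(W) = W³
H(p, S) = (S + p)²
h(k, d) = -2
H(-20, 0)*(√(146 + h(-3, 9)) + N(21)) = (0 - 20)²*(√(146 - 2) + 21³) = (-20)²*(√144 + 9261) = 400*(12 + 9261) = 400*9273 = 3709200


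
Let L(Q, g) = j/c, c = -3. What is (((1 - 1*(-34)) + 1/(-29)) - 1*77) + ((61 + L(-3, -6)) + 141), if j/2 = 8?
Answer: 13453/87 ≈ 154.63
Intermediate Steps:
j = 16 (j = 2*8 = 16)
L(Q, g) = -16/3 (L(Q, g) = 16/(-3) = 16*(-1/3) = -16/3)
(((1 - 1*(-34)) + 1/(-29)) - 1*77) + ((61 + L(-3, -6)) + 141) = (((1 - 1*(-34)) + 1/(-29)) - 1*77) + ((61 - 16/3) + 141) = (((1 + 34) - 1/29) - 77) + (167/3 + 141) = ((35 - 1/29) - 77) + 590/3 = (1014/29 - 77) + 590/3 = -1219/29 + 590/3 = 13453/87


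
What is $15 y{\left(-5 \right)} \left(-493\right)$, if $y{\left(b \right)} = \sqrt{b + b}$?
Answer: $- 7395 i \sqrt{10} \approx - 23385.0 i$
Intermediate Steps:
$y{\left(b \right)} = \sqrt{2} \sqrt{b}$ ($y{\left(b \right)} = \sqrt{2 b} = \sqrt{2} \sqrt{b}$)
$15 y{\left(-5 \right)} \left(-493\right) = 15 \sqrt{2} \sqrt{-5} \left(-493\right) = 15 \sqrt{2} i \sqrt{5} \left(-493\right) = 15 i \sqrt{10} \left(-493\right) = - 7395 i \sqrt{10}$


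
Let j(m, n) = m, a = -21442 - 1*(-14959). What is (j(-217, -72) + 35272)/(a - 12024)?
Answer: -11685/6169 ≈ -1.8941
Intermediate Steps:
a = -6483 (a = -21442 + 14959 = -6483)
(j(-217, -72) + 35272)/(a - 12024) = (-217 + 35272)/(-6483 - 12024) = 35055/(-18507) = 35055*(-1/18507) = -11685/6169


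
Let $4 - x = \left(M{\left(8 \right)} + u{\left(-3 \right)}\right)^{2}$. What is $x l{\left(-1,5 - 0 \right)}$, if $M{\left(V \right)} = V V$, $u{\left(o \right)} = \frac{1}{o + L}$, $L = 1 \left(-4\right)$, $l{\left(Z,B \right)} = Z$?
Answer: $\frac{199613}{49} \approx 4073.7$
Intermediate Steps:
$L = -4$
$u{\left(o \right)} = \frac{1}{-4 + o}$ ($u{\left(o \right)} = \frac{1}{o - 4} = \frac{1}{-4 + o}$)
$M{\left(V \right)} = V^{2}$
$x = - \frac{199613}{49}$ ($x = 4 - \left(8^{2} + \frac{1}{-4 - 3}\right)^{2} = 4 - \left(64 + \frac{1}{-7}\right)^{2} = 4 - \left(64 - \frac{1}{7}\right)^{2} = 4 - \left(\frac{447}{7}\right)^{2} = 4 - \frac{199809}{49} = - \frac{199613}{49} \approx -4073.7$)
$x l{\left(-1,5 - 0 \right)} = \left(- \frac{199613}{49}\right) \left(-1\right) = \frac{199613}{49}$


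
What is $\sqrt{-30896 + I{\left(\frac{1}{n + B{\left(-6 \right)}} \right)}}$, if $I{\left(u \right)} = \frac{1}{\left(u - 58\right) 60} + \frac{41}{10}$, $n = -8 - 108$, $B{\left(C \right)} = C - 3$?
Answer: $\frac{i \sqrt{162420347229815}}{72510} \approx 175.76 i$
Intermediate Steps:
$B{\left(C \right)} = -3 + C$
$n = -116$ ($n = -8 - 108 = -116$)
$I{\left(u \right)} = \frac{41}{10} + \frac{1}{60 \left(-58 + u\right)}$ ($I{\left(u \right)} = \frac{1}{-58 + u} \frac{1}{60} + 41 \cdot \frac{1}{10} = \frac{1}{60 \left(-58 + u\right)} + \frac{41}{10} = \frac{41}{10} + \frac{1}{60 \left(-58 + u\right)}$)
$\sqrt{-30896 + I{\left(\frac{1}{n + B{\left(-6 \right)}} \right)}} = \sqrt{-30896 + \frac{-14267 + \frac{246}{-116 - 9}}{60 \left(-58 + \frac{1}{-116 - 9}\right)}} = \sqrt{-30896 + \frac{-14267 + \frac{246}{-125}}{60 \left(-58 + \frac{1}{-125}\right)}} = \sqrt{-30896 + \frac{-14267 + 246 \left(- \frac{1}{125}\right)}{60 \left(-58 - \frac{1}{125}\right)}} = \sqrt{-30896 + \frac{-14267 - \frac{246}{125}}{60 \left(- \frac{7251}{125}\right)}} = \sqrt{-30896 + \frac{1}{60} \left(- \frac{125}{7251}\right) \left(- \frac{1783621}{125}\right)} = \sqrt{-30896 + \frac{1783621}{435060}} = \sqrt{- \frac{13439830139}{435060}} = \frac{i \sqrt{162420347229815}}{72510}$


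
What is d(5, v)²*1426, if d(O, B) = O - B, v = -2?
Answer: 69874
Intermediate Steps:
d(5, v)²*1426 = (5 - 1*(-2))²*1426 = (5 + 2)²*1426 = 7²*1426 = 49*1426 = 69874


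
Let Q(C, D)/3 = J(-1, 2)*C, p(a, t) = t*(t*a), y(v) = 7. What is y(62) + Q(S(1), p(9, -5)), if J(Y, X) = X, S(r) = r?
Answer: 13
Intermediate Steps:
p(a, t) = a*t² (p(a, t) = t*(a*t) = a*t²)
Q(C, D) = 6*C (Q(C, D) = 3*(2*C) = 6*C)
y(62) + Q(S(1), p(9, -5)) = 7 + 6*1 = 7 + 6 = 13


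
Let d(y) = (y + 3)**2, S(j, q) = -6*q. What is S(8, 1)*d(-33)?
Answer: -5400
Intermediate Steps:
d(y) = (3 + y)**2
S(8, 1)*d(-33) = (-6*1)*(3 - 33)**2 = -6*(-30)**2 = -6*900 = -5400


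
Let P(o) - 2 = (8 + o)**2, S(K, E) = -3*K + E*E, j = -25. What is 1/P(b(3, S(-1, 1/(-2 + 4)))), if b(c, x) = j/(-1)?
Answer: 1/1091 ≈ 0.00091659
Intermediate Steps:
S(K, E) = E**2 - 3*K (S(K, E) = -3*K + E**2 = E**2 - 3*K)
b(c, x) = 25 (b(c, x) = -25/(-1) = -25*(-1) = 25)
P(o) = 2 + (8 + o)**2
1/P(b(3, S(-1, 1/(-2 + 4)))) = 1/(2 + (8 + 25)**2) = 1/(2 + 33**2) = 1/(2 + 1089) = 1/1091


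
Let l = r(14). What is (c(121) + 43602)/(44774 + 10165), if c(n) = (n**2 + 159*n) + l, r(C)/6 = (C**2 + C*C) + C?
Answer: 79918/54939 ≈ 1.4547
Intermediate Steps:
r(C) = 6*C + 12*C**2 (r(C) = 6*((C**2 + C*C) + C) = 6*((C**2 + C**2) + C) = 6*(2*C**2 + C) = 6*(C + 2*C**2) = 6*C + 12*C**2)
l = 2436 (l = 6*14*(1 + 2*14) = 6*14*(1 + 28) = 6*14*29 = 2436)
c(n) = 2436 + n**2 + 159*n (c(n) = (n**2 + 159*n) + 2436 = 2436 + n**2 + 159*n)
(c(121) + 43602)/(44774 + 10165) = ((2436 + 121**2 + 159*121) + 43602)/(44774 + 10165) = ((2436 + 14641 + 19239) + 43602)/54939 = (36316 + 43602)*(1/54939) = 79918*(1/54939) = 79918/54939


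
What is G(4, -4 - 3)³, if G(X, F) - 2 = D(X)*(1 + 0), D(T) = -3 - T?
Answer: -125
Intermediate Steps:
G(X, F) = -1 - X (G(X, F) = 2 + (-3 - X)*(1 + 0) = 2 + (-3 - X)*1 = 2 + (-3 - X) = -1 - X)
G(4, -4 - 3)³ = (-1 - 1*4)³ = (-1 - 4)³ = (-5)³ = -125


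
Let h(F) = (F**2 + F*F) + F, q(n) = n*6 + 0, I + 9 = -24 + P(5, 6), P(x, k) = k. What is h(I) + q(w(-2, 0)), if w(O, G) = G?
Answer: 1431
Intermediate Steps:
I = -27 (I = -9 + (-24 + 6) = -9 - 18 = -27)
q(n) = 6*n (q(n) = 6*n + 0 = 6*n)
h(F) = F + 2*F**2 (h(F) = (F**2 + F**2) + F = 2*F**2 + F = F + 2*F**2)
h(I) + q(w(-2, 0)) = -27*(1 + 2*(-27)) + 6*0 = -27*(1 - 54) + 0 = -27*(-53) + 0 = 1431 + 0 = 1431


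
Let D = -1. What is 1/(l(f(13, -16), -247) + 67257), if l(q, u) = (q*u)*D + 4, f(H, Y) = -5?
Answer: 1/66026 ≈ 1.5146e-5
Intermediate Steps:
l(q, u) = 4 - q*u (l(q, u) = (q*u)*(-1) + 4 = -q*u + 4 = 4 - q*u)
1/(l(f(13, -16), -247) + 67257) = 1/((4 - 1*(-5)*(-247)) + 67257) = 1/((4 - 1235) + 67257) = 1/(-1231 + 67257) = 1/66026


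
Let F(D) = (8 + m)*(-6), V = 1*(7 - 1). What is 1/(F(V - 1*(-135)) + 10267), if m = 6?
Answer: 1/10183 ≈ 9.8203e-5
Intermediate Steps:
V = 6 (V = 1*6 = 6)
F(D) = -84 (F(D) = (8 + 6)*(-6) = 14*(-6) = -84)
1/(F(V - 1*(-135)) + 10267) = 1/(-84 + 10267) = 1/10183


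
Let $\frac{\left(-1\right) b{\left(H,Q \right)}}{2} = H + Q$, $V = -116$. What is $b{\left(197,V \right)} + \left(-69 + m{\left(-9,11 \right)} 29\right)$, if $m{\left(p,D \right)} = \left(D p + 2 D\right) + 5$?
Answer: $-2319$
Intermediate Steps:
$m{\left(p,D \right)} = 5 + 2 D + D p$ ($m{\left(p,D \right)} = \left(2 D + D p\right) + 5 = 5 + 2 D + D p$)
$b{\left(H,Q \right)} = - 2 H - 2 Q$ ($b{\left(H,Q \right)} = - 2 \left(H + Q\right) = - 2 H - 2 Q$)
$b{\left(197,V \right)} + \left(-69 + m{\left(-9,11 \right)} 29\right) = \left(\left(-2\right) 197 - -232\right) + \left(-69 + \left(5 + 2 \cdot 11 + 11 \left(-9\right)\right) 29\right) = \left(-394 + 232\right) + \left(-69 + \left(5 + 22 - 99\right) 29\right) = -162 - 2157 = -2319$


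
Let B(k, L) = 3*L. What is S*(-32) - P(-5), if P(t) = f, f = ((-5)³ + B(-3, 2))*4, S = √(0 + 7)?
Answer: 476 - 32*√7 ≈ 391.34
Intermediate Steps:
S = √7 ≈ 2.6458
f = -476 (f = ((-5)³ + 3*2)*4 = (-125 + 6)*4 = -119*4 = -476)
P(t) = -476
S*(-32) - P(-5) = √7*(-32) - 1*(-476) = -32*√7 + 476 = 476 - 32*√7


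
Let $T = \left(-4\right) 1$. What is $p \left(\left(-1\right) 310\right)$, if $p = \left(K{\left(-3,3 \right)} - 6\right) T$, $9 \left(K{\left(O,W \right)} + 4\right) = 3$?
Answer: $- \frac{35960}{3} \approx -11987.0$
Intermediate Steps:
$K{\left(O,W \right)} = - \frac{11}{3}$ ($K{\left(O,W \right)} = -4 + \frac{1}{9} \cdot 3 = -4 + \frac{1}{3} = - \frac{11}{3}$)
$T = -4$
$p = \frac{116}{3}$ ($p = \left(- \frac{11}{3} - 6\right) \left(-4\right) = \left(- \frac{29}{3}\right) \left(-4\right) = \frac{116}{3} \approx 38.667$)
$p \left(\left(-1\right) 310\right) = \frac{116 \left(\left(-1\right) 310\right)}{3} = \frac{116}{3} \left(-310\right) = - \frac{35960}{3}$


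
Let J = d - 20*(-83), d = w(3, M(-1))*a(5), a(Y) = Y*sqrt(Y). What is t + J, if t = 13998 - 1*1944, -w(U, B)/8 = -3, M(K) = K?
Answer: 13714 + 120*sqrt(5) ≈ 13982.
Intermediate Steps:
a(Y) = Y**(3/2)
w(U, B) = 24 (w(U, B) = -8*(-3) = 24)
d = 120*sqrt(5) (d = 24*5**(3/2) = 24*(5*sqrt(5)) = 120*sqrt(5) ≈ 268.33)
t = 12054 (t = 13998 - 1944 = 12054)
J = 1660 + 120*sqrt(5) (J = 120*sqrt(5) - 20*(-83) = 120*sqrt(5) + 1660 = 1660 + 120*sqrt(5) ≈ 1928.3)
t + J = 12054 + (1660 + 120*sqrt(5)) = 13714 + 120*sqrt(5)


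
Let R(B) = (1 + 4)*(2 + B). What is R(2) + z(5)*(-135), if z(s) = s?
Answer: -655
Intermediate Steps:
R(B) = 10 + 5*B (R(B) = 5*(2 + B) = 10 + 5*B)
R(2) + z(5)*(-135) = (10 + 5*2) + 5*(-135) = (10 + 10) - 675 = 20 - 675 = -655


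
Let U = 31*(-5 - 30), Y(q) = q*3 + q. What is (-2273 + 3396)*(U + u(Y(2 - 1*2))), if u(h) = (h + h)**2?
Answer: -1218455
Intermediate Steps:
Y(q) = 4*q (Y(q) = 3*q + q = 4*q)
U = -1085 (U = 31*(-35) = -1085)
u(h) = 4*h**2 (u(h) = (2*h)**2 = 4*h**2)
(-2273 + 3396)*(U + u(Y(2 - 1*2))) = (-2273 + 3396)*(-1085 + 4*(4*(2 - 1*2))**2) = 1123*(-1085 + 4*(4*(2 - 2))**2) = 1123*(-1085 + 4*(4*0)**2) = 1123*(-1085 + 4*0**2) = 1123*(-1085 + 4*0) = 1123*(-1085 + 0) = 1123*(-1085) = -1218455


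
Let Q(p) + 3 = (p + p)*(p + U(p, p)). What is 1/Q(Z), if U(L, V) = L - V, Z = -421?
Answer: 1/354479 ≈ 2.8210e-6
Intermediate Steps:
Q(p) = -3 + 2*p² (Q(p) = -3 + (p + p)*(p + (p - p)) = -3 + (2*p)*(p + 0) = -3 + (2*p)*p = -3 + 2*p²)
1/Q(Z) = 1/(-3 + 2*(-421)²) = 1/(-3 + 2*177241) = 1/(-3 + 354482) = 1/354479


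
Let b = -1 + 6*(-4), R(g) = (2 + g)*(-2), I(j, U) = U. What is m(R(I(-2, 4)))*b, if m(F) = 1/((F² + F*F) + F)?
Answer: -25/276 ≈ -0.090580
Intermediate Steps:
R(g) = -4 - 2*g
b = -25 (b = -1 - 24 = -25)
m(F) = 1/(F + 2*F²) (m(F) = 1/((F² + F²) + F) = 1/(2*F² + F) = 1/(F + 2*F²))
m(R(I(-2, 4)))*b = (1/((-4 - 2*4)*(1 + 2*(-4 - 2*4))))*(-25) = (1/((-4 - 8)*(1 + 2*(-4 - 8))))*(-25) = (1/((-12)*(1 + 2*(-12))))*(-25) = -1/(12*(1 - 24))*(-25) = -1/12/(-23)*(-25) = -1/12*(-1/23)*(-25) = (1/276)*(-25) = -25/276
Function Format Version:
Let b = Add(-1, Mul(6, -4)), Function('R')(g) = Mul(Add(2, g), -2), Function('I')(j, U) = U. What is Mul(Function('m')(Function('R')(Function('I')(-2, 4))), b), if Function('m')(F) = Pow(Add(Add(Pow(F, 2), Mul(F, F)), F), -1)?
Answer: Rational(-25, 276) ≈ -0.090580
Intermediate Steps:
Function('R')(g) = Add(-4, Mul(-2, g))
b = -25 (b = Add(-1, -24) = -25)
Function('m')(F) = Pow(Add(F, Mul(2, Pow(F, 2))), -1) (Function('m')(F) = Pow(Add(Add(Pow(F, 2), Pow(F, 2)), F), -1) = Pow(Add(Mul(2, Pow(F, 2)), F), -1) = Pow(Add(F, Mul(2, Pow(F, 2))), -1))
Mul(Function('m')(Function('R')(Function('I')(-2, 4))), b) = Mul(Mul(Pow(Add(-4, Mul(-2, 4)), -1), Pow(Add(1, Mul(2, Add(-4, Mul(-2, 4)))), -1)), -25) = Mul(Mul(Pow(Add(-4, -8), -1), Pow(Add(1, Mul(2, Add(-4, -8))), -1)), -25) = Mul(Mul(Pow(-12, -1), Pow(Add(1, Mul(2, -12)), -1)), -25) = Mul(Mul(Rational(-1, 12), Pow(Add(1, -24), -1)), -25) = Mul(Mul(Rational(-1, 12), Pow(-23, -1)), -25) = Mul(Mul(Rational(-1, 12), Rational(-1, 23)), -25) = Mul(Rational(1, 276), -25) = Rational(-25, 276)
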